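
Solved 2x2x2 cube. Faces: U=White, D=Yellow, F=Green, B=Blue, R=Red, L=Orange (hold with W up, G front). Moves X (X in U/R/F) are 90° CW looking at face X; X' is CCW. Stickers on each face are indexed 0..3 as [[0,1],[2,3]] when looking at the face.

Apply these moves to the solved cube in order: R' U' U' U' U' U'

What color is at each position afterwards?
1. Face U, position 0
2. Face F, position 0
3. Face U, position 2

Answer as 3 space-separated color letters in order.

After move 1 (R'): R=RRRR U=WBWB F=GWGW D=YGYG B=YBYB
After move 2 (U'): U=BBWW F=OOGW R=GWRR B=RRYB L=YBOO
After move 3 (U'): U=BWBW F=YBGW R=OORR B=GWYB L=RROO
After move 4 (U'): U=WWBB F=RRGW R=YBRR B=OOYB L=GWOO
After move 5 (U'): U=WBWB F=GWGW R=RRRR B=YBYB L=OOOO
After move 6 (U'): U=BBWW F=OOGW R=GWRR B=RRYB L=YBOO
Query 1: U[0] = B
Query 2: F[0] = O
Query 3: U[2] = W

Answer: B O W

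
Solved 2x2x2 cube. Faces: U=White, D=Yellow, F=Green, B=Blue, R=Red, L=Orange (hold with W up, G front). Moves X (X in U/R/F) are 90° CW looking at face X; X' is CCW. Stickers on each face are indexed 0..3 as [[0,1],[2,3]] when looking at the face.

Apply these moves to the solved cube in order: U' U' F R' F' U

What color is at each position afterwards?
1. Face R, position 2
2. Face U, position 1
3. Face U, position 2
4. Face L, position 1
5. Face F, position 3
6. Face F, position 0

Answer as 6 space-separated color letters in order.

Answer: R W W R G B

Derivation:
After move 1 (U'): U=WWWW F=OOGG R=GGRR B=RRBB L=BBOO
After move 2 (U'): U=WWWW F=BBGG R=OORR B=GGBB L=RROO
After move 3 (F): F=GBGB U=WWOR R=WOWR D=ROYY L=RYOY
After move 4 (R'): R=ORWW U=WBOG F=GWGR D=RBYB B=YGOB
After move 5 (F'): F=WRGG U=WBOW R=BRRW D=YYYB L=RGOO
After move 6 (U): U=OWWB F=BRGG R=YGRW B=RGOB L=WROO
Query 1: R[2] = R
Query 2: U[1] = W
Query 3: U[2] = W
Query 4: L[1] = R
Query 5: F[3] = G
Query 6: F[0] = B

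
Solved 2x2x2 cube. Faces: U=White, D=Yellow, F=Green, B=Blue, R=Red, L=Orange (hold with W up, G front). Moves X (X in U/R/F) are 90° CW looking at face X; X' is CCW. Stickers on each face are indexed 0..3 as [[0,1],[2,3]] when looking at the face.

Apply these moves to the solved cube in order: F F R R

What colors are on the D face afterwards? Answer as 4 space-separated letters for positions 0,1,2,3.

Answer: W W Y Y

Derivation:
After move 1 (F): F=GGGG U=WWOO R=WRWR D=RRYY L=OYOY
After move 2 (F): F=GGGG U=WWYY R=OROR D=WWYY L=OROR
After move 3 (R): R=OORR U=WGYG F=GWGY D=WBYB B=YBWB
After move 4 (R): R=RORO U=WWYY F=GBGB D=WWYY B=GBGB
Query: D face = WWYY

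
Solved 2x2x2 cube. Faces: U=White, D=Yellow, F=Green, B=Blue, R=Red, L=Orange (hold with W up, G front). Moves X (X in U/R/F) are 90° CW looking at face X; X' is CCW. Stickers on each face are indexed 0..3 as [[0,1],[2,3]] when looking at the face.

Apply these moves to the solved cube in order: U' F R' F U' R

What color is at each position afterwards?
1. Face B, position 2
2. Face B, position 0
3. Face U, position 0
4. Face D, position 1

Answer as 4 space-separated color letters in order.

Answer: Y Y B G

Derivation:
After move 1 (U'): U=WWWW F=OOGG R=GGRR B=RRBB L=BBOO
After move 2 (F): F=GOGO U=WWOB R=WGWR D=RGYY L=BYOY
After move 3 (R'): R=GRWW U=WBOR F=GWGB D=ROYO B=YRGB
After move 4 (F): F=GGBW U=WBYY R=ORRW D=WGYO L=BROO
After move 5 (U'): U=BYWY F=BRBW R=GGRW B=ORGB L=YROO
After move 6 (R): R=RGWG U=BRWW F=BGBO D=WGYO B=YRYB
Query 1: B[2] = Y
Query 2: B[0] = Y
Query 3: U[0] = B
Query 4: D[1] = G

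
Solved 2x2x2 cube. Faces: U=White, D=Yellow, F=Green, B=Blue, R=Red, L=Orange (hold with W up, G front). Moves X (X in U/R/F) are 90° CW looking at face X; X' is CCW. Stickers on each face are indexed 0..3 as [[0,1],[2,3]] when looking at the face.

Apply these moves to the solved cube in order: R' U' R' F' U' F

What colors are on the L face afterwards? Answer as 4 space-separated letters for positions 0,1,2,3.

Answer: G B O O

Derivation:
After move 1 (R'): R=RRRR U=WBWB F=GWGW D=YGYG B=YBYB
After move 2 (U'): U=BBWW F=OOGW R=GWRR B=RRYB L=YBOO
After move 3 (R'): R=WRGR U=BYWR F=OBGW D=YOYW B=GRGB
After move 4 (F'): F=BWOG U=BYWG R=ORYR D=BOYW L=YROW
After move 5 (U'): U=YGBW F=YROG R=BWYR B=ORGB L=GROW
After move 6 (F): F=OYGR U=YGWR R=BWWR D=YBYW L=GBOO
Query: L face = GBOO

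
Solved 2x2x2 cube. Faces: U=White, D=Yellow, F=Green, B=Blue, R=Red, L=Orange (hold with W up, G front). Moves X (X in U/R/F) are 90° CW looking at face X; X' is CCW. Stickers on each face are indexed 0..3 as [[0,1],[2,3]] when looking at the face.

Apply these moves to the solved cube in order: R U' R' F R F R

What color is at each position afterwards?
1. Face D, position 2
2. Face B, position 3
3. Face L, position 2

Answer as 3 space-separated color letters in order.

After move 1 (R): R=RRRR U=WGWG F=GYGY D=YBYB B=WBWB
After move 2 (U'): U=GGWW F=OOGY R=GYRR B=RRWB L=WBOO
After move 3 (R'): R=YRGR U=GWWR F=OGGW D=YOYY B=BRBB
After move 4 (F): F=GOWG U=GWOB R=WRRR D=GYYY L=WYOO
After move 5 (R): R=RWRR U=GOOG F=GYWY D=GBYB B=BRWB
After move 6 (F): F=WGYY U=GOOY R=OWGR D=RRYB L=WGOB
After move 7 (R): R=GORW U=GGOY F=WRYB D=RWYB B=YROB
Query 1: D[2] = Y
Query 2: B[3] = B
Query 3: L[2] = O

Answer: Y B O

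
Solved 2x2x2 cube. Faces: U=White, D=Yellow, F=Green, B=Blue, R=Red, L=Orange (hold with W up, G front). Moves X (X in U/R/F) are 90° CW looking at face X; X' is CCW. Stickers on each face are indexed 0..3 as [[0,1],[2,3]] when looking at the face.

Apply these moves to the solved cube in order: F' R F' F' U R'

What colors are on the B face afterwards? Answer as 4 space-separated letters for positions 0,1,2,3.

After move 1 (F'): F=GGGG U=WWRR R=YRYR D=OOYY L=OWOW
After move 2 (R): R=YYRR U=WGRG F=GOGY D=OBYB B=RBWB
After move 3 (F'): F=OYGG U=WGYR R=BYOR D=WWYB L=OGOR
After move 4 (F'): F=YGOG U=WGBO R=WYWR D=GRYB L=OROY
After move 5 (U): U=BWOG F=WYOG R=RBWR B=ORWB L=YGOY
After move 6 (R'): R=BRRW U=BWOO F=WWOG D=GYYG B=BRRB
Query: B face = BRRB

Answer: B R R B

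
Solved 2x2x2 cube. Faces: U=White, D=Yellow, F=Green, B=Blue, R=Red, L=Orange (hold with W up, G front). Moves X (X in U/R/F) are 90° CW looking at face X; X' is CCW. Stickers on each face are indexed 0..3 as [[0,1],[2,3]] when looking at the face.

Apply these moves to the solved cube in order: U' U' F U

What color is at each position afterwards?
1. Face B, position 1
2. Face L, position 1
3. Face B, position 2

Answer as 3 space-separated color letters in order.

Answer: Y B B

Derivation:
After move 1 (U'): U=WWWW F=OOGG R=GGRR B=RRBB L=BBOO
After move 2 (U'): U=WWWW F=BBGG R=OORR B=GGBB L=RROO
After move 3 (F): F=GBGB U=WWOR R=WOWR D=ROYY L=RYOY
After move 4 (U): U=OWRW F=WOGB R=GGWR B=RYBB L=GBOY
Query 1: B[1] = Y
Query 2: L[1] = B
Query 3: B[2] = B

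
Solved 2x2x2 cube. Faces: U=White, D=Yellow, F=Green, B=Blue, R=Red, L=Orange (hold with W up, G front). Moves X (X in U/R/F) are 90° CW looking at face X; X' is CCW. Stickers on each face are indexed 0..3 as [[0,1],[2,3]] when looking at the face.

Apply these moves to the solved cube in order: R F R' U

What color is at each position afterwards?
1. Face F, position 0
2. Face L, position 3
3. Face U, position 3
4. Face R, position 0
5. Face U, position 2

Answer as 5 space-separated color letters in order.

After move 1 (R): R=RRRR U=WGWG F=GYGY D=YBYB B=WBWB
After move 2 (F): F=GGYY U=WGOO R=WRGR D=RRYB L=OYOB
After move 3 (R'): R=RRWG U=WWOW F=GGYO D=RGYY B=BBRB
After move 4 (U): U=OWWW F=RRYO R=BBWG B=OYRB L=GGOB
Query 1: F[0] = R
Query 2: L[3] = B
Query 3: U[3] = W
Query 4: R[0] = B
Query 5: U[2] = W

Answer: R B W B W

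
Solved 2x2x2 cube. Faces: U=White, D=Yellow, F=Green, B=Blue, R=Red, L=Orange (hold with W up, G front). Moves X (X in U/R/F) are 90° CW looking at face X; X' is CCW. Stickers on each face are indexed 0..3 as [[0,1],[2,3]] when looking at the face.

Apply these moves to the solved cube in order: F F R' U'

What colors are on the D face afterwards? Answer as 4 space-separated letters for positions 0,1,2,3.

After move 1 (F): F=GGGG U=WWOO R=WRWR D=RRYY L=OYOY
After move 2 (F): F=GGGG U=WWYY R=OROR D=WWYY L=OROR
After move 3 (R'): R=RROO U=WBYB F=GWGY D=WGYG B=YBWB
After move 4 (U'): U=BBWY F=ORGY R=GWOO B=RRWB L=YBOR
Query: D face = WGYG

Answer: W G Y G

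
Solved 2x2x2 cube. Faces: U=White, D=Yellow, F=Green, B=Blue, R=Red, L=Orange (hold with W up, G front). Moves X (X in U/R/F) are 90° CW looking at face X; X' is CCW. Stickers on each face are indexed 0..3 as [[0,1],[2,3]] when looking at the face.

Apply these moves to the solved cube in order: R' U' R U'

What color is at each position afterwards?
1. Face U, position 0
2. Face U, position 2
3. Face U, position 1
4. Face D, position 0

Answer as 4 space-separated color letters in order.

After move 1 (R'): R=RRRR U=WBWB F=GWGW D=YGYG B=YBYB
After move 2 (U'): U=BBWW F=OOGW R=GWRR B=RRYB L=YBOO
After move 3 (R): R=RGRW U=BOWW F=OGGG D=YYYR B=WRBB
After move 4 (U'): U=OWBW F=YBGG R=OGRW B=RGBB L=WROO
Query 1: U[0] = O
Query 2: U[2] = B
Query 3: U[1] = W
Query 4: D[0] = Y

Answer: O B W Y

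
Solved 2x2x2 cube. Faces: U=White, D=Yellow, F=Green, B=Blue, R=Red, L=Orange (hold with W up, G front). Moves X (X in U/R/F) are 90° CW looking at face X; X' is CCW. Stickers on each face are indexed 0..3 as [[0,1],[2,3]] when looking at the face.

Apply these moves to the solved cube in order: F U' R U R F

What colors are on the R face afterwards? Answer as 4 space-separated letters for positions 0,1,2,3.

After move 1 (F): F=GGGG U=WWOO R=WRWR D=RRYY L=OYOY
After move 2 (U'): U=WOWO F=OYGG R=GGWR B=WRBB L=BBOY
After move 3 (R): R=WGRG U=WYWG F=ORGY D=RBYW B=OROB
After move 4 (U): U=WWGY F=WGGY R=ORRG B=BBOB L=OROY
After move 5 (R): R=ROGR U=WGGY F=WBGW D=ROYB B=YBWB
After move 6 (F): F=GWWB U=WGYR R=GOYR D=GRYB L=OROO
Query: R face = GOYR

Answer: G O Y R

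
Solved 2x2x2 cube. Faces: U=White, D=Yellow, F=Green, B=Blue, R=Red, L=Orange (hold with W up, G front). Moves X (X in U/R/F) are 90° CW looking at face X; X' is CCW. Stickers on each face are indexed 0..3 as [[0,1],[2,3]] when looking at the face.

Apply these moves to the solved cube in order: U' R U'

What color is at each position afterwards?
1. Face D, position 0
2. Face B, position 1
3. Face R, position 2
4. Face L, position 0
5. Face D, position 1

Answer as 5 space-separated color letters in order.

After move 1 (U'): U=WWWW F=OOGG R=GGRR B=RRBB L=BBOO
After move 2 (R): R=RGRG U=WOWG F=OYGY D=YBYR B=WRWB
After move 3 (U'): U=OGWW F=BBGY R=OYRG B=RGWB L=WROO
Query 1: D[0] = Y
Query 2: B[1] = G
Query 3: R[2] = R
Query 4: L[0] = W
Query 5: D[1] = B

Answer: Y G R W B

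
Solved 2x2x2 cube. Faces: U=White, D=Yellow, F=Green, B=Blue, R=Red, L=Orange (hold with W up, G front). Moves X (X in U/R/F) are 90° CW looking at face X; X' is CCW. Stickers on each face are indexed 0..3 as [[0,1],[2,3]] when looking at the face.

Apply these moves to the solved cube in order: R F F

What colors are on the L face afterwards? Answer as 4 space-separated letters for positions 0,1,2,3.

After move 1 (R): R=RRRR U=WGWG F=GYGY D=YBYB B=WBWB
After move 2 (F): F=GGYY U=WGOO R=WRGR D=RRYB L=OYOB
After move 3 (F): F=YGYG U=WGBY R=OROR D=GWYB L=OROR
Query: L face = OROR

Answer: O R O R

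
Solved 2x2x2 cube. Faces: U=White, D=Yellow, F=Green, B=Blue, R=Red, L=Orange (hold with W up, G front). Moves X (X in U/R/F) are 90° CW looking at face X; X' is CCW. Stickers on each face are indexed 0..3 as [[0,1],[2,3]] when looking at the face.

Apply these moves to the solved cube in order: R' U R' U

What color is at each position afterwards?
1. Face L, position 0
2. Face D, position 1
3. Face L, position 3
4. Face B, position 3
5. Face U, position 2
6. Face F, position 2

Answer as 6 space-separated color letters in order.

Answer: R R O B O G

Derivation:
After move 1 (R'): R=RRRR U=WBWB F=GWGW D=YGYG B=YBYB
After move 2 (U): U=WWBB F=RRGW R=YBRR B=OOYB L=GWOO
After move 3 (R'): R=BRYR U=WYBO F=RWGB D=YRYW B=GOGB
After move 4 (U): U=BWOY F=BRGB R=GOYR B=GWGB L=RWOO
Query 1: L[0] = R
Query 2: D[1] = R
Query 3: L[3] = O
Query 4: B[3] = B
Query 5: U[2] = O
Query 6: F[2] = G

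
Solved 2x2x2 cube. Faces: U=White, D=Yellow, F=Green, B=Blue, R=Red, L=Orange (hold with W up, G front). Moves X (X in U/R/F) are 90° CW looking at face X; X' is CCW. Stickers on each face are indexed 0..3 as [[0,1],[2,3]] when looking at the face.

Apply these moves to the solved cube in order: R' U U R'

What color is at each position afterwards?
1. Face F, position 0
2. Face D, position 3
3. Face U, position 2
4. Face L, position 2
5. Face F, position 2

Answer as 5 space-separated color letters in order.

Answer: Y W B O G

Derivation:
After move 1 (R'): R=RRRR U=WBWB F=GWGW D=YGYG B=YBYB
After move 2 (U): U=WWBB F=RRGW R=YBRR B=OOYB L=GWOO
After move 3 (U): U=BWBW F=YBGW R=OORR B=GWYB L=RROO
After move 4 (R'): R=OROR U=BYBG F=YWGW D=YBYW B=GWGB
Query 1: F[0] = Y
Query 2: D[3] = W
Query 3: U[2] = B
Query 4: L[2] = O
Query 5: F[2] = G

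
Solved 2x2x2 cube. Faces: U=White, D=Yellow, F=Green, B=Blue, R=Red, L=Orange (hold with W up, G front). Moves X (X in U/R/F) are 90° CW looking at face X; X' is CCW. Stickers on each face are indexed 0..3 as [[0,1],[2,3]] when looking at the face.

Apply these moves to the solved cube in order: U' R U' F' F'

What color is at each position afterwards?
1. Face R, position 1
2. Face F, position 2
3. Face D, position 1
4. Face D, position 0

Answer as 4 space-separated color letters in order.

After move 1 (U'): U=WWWW F=OOGG R=GGRR B=RRBB L=BBOO
After move 2 (R): R=RGRG U=WOWG F=OYGY D=YBYR B=WRWB
After move 3 (U'): U=OGWW F=BBGY R=OYRG B=RGWB L=WROO
After move 4 (F'): F=BYBG U=OGOR R=BYYG D=ROYR L=WWOW
After move 5 (F'): F=YGBB U=OGBY R=OYRG D=WWYR L=WROO
Query 1: R[1] = Y
Query 2: F[2] = B
Query 3: D[1] = W
Query 4: D[0] = W

Answer: Y B W W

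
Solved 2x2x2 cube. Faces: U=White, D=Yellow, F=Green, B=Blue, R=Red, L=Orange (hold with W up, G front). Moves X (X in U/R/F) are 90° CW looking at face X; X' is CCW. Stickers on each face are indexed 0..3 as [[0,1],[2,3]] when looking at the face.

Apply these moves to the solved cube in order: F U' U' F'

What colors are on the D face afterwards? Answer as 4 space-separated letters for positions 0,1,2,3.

After move 1 (F): F=GGGG U=WWOO R=WRWR D=RRYY L=OYOY
After move 2 (U'): U=WOWO F=OYGG R=GGWR B=WRBB L=BBOY
After move 3 (U'): U=OOWW F=BBGG R=OYWR B=GGBB L=WROY
After move 4 (F'): F=BGBG U=OOOW R=RYRR D=RYYY L=WWOW
Query: D face = RYYY

Answer: R Y Y Y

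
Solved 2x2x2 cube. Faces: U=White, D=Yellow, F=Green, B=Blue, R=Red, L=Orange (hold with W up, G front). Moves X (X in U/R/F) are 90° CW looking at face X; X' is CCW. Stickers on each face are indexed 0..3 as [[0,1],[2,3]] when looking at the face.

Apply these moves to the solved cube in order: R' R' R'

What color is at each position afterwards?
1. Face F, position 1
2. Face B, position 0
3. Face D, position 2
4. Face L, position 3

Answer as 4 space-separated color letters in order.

After move 1 (R'): R=RRRR U=WBWB F=GWGW D=YGYG B=YBYB
After move 2 (R'): R=RRRR U=WYWY F=GBGB D=YWYW B=GBGB
After move 3 (R'): R=RRRR U=WGWG F=GYGY D=YBYB B=WBWB
Query 1: F[1] = Y
Query 2: B[0] = W
Query 3: D[2] = Y
Query 4: L[3] = O

Answer: Y W Y O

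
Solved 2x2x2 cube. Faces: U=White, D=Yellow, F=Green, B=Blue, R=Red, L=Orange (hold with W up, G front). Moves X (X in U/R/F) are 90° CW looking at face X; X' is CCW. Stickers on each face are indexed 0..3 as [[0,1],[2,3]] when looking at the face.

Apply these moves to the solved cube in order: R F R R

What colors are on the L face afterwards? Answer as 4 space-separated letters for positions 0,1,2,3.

Answer: O Y O B

Derivation:
After move 1 (R): R=RRRR U=WGWG F=GYGY D=YBYB B=WBWB
After move 2 (F): F=GGYY U=WGOO R=WRGR D=RRYB L=OYOB
After move 3 (R): R=GWRR U=WGOY F=GRYB D=RWYW B=OBGB
After move 4 (R): R=RGRW U=WROB F=GWYW D=RGYO B=YBGB
Query: L face = OYOB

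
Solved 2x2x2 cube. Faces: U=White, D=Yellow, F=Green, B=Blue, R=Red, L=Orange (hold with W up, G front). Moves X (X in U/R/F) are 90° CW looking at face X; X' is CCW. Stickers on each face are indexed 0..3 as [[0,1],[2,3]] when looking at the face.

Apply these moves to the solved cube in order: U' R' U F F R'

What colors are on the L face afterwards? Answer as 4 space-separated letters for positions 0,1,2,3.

After move 1 (U'): U=WWWW F=OOGG R=GGRR B=RRBB L=BBOO
After move 2 (R'): R=GRGR U=WBWR F=OWGW D=YOYG B=YRYB
After move 3 (U): U=WWRB F=GRGW R=YRGR B=BBYB L=OWOO
After move 4 (F): F=GGWR U=WWOW R=RRBR D=GYYG L=OYOO
After move 5 (F): F=WGRG U=WWOY R=ORWR D=BRYG L=OGOY
After move 6 (R'): R=RROW U=WYOB F=WWRY D=BGYG B=GBRB
Query: L face = OGOY

Answer: O G O Y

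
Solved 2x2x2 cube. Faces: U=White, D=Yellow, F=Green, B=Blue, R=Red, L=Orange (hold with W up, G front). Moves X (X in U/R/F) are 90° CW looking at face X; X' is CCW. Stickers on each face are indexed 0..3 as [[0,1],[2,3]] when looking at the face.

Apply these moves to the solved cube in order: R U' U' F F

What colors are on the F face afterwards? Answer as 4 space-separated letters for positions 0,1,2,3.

After move 1 (R): R=RRRR U=WGWG F=GYGY D=YBYB B=WBWB
After move 2 (U'): U=GGWW F=OOGY R=GYRR B=RRWB L=WBOO
After move 3 (U'): U=GWGW F=WBGY R=OORR B=GYWB L=RROO
After move 4 (F): F=GWYB U=GWOR R=GOWR D=ROYB L=RYOB
After move 5 (F): F=YGBW U=GWBY R=OORR D=WGYB L=RROO
Query: F face = YGBW

Answer: Y G B W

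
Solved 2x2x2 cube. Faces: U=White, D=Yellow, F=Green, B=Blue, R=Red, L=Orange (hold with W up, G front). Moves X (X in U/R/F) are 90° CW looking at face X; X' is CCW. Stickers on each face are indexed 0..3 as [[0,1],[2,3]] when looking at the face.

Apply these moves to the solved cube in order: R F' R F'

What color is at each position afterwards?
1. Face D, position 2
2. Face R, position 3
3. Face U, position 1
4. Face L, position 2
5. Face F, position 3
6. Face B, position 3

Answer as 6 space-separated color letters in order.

Answer: Y R Y O G B

Derivation:
After move 1 (R): R=RRRR U=WGWG F=GYGY D=YBYB B=WBWB
After move 2 (F'): F=YYGG U=WGRR R=BRYR D=OOYB L=OGOW
After move 3 (R): R=YBRR U=WYRG F=YOGB D=OWYW B=RBGB
After move 4 (F'): F=OBYG U=WYYR R=WBOR D=GWYW L=OGOR
Query 1: D[2] = Y
Query 2: R[3] = R
Query 3: U[1] = Y
Query 4: L[2] = O
Query 5: F[3] = G
Query 6: B[3] = B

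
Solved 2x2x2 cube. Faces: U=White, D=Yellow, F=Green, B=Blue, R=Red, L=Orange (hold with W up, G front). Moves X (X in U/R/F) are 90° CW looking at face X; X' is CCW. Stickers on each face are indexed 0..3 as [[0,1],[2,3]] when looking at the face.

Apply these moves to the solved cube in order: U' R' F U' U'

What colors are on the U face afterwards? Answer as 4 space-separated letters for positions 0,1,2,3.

After move 1 (U'): U=WWWW F=OOGG R=GGRR B=RRBB L=BBOO
After move 2 (R'): R=GRGR U=WBWR F=OWGW D=YOYG B=YRYB
After move 3 (F): F=GOWW U=WBOB R=WRRR D=GGYG L=BYOO
After move 4 (U'): U=BBWO F=BYWW R=GORR B=WRYB L=YROO
After move 5 (U'): U=BOBW F=YRWW R=BYRR B=GOYB L=WROO
Query: U face = BOBW

Answer: B O B W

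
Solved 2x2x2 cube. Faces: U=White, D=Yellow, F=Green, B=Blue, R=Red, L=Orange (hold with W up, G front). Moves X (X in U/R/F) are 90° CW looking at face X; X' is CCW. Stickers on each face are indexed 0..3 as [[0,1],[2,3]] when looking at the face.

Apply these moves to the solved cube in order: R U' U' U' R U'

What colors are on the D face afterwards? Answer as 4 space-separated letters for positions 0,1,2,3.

Answer: Y W Y O

Derivation:
After move 1 (R): R=RRRR U=WGWG F=GYGY D=YBYB B=WBWB
After move 2 (U'): U=GGWW F=OOGY R=GYRR B=RRWB L=WBOO
After move 3 (U'): U=GWGW F=WBGY R=OORR B=GYWB L=RROO
After move 4 (U'): U=WWGG F=RRGY R=WBRR B=OOWB L=GYOO
After move 5 (R): R=RWRB U=WRGY F=RBGB D=YWYO B=GOWB
After move 6 (U'): U=RYWG F=GYGB R=RBRB B=RWWB L=GOOO
Query: D face = YWYO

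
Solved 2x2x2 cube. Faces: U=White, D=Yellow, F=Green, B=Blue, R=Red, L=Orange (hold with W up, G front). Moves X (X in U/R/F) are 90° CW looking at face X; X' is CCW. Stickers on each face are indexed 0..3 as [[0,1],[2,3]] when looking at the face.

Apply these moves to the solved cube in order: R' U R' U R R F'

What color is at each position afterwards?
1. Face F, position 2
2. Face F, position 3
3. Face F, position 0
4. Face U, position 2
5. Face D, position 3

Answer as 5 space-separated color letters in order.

Answer: B G G R Y

Derivation:
After move 1 (R'): R=RRRR U=WBWB F=GWGW D=YGYG B=YBYB
After move 2 (U): U=WWBB F=RRGW R=YBRR B=OOYB L=GWOO
After move 3 (R'): R=BRYR U=WYBO F=RWGB D=YRYW B=GOGB
After move 4 (U): U=BWOY F=BRGB R=GOYR B=GWGB L=RWOO
After move 5 (R): R=YGRO U=BROB F=BRGW D=YGYG B=YWWB
After move 6 (R): R=RYOG U=BROW F=BGGG D=YWYY B=BWRB
After move 7 (F'): F=GGBG U=BRRO R=WYYG D=WOYY L=RWOO
Query 1: F[2] = B
Query 2: F[3] = G
Query 3: F[0] = G
Query 4: U[2] = R
Query 5: D[3] = Y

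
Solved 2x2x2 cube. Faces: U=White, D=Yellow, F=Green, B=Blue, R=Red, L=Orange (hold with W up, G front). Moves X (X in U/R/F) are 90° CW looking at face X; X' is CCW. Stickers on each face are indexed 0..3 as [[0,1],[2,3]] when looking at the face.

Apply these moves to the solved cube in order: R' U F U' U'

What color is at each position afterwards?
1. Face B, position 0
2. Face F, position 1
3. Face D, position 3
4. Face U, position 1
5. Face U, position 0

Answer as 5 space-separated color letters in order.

Answer: G O G O W

Derivation:
After move 1 (R'): R=RRRR U=WBWB F=GWGW D=YGYG B=YBYB
After move 2 (U): U=WWBB F=RRGW R=YBRR B=OOYB L=GWOO
After move 3 (F): F=GRWR U=WWOW R=BBBR D=RYYG L=GYOG
After move 4 (U'): U=WWWO F=GYWR R=GRBR B=BBYB L=OOOG
After move 5 (U'): U=WOWW F=OOWR R=GYBR B=GRYB L=BBOG
Query 1: B[0] = G
Query 2: F[1] = O
Query 3: D[3] = G
Query 4: U[1] = O
Query 5: U[0] = W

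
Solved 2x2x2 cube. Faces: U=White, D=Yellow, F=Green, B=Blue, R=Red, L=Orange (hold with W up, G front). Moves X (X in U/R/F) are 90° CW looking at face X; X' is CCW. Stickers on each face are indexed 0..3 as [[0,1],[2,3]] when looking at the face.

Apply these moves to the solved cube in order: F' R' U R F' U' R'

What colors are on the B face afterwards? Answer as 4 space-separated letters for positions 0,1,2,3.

Answer: O Y W B

Derivation:
After move 1 (F'): F=GGGG U=WWRR R=YRYR D=OOYY L=OWOW
After move 2 (R'): R=RRYY U=WBRB F=GWGR D=OGYG B=YBOB
After move 3 (U): U=RWBB F=RRGR R=YBYY B=OWOB L=GWOW
After move 4 (R): R=YYYB U=RRBR F=RGGG D=OOYO B=BWWB
After move 5 (F'): F=GGRG U=RRYY R=OYOB D=WWYO L=GROB
After move 6 (U'): U=RYRY F=GRRG R=GGOB B=OYWB L=BWOB
After move 7 (R'): R=GBGO U=RWRO F=GYRY D=WRYG B=OYWB
Query: B face = OYWB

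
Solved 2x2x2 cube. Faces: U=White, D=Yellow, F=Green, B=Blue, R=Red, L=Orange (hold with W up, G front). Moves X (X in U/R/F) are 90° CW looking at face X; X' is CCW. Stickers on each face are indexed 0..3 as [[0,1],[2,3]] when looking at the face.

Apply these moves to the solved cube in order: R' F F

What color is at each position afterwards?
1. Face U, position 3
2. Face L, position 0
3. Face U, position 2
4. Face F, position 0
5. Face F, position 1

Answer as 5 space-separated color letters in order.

Answer: Y O G W G

Derivation:
After move 1 (R'): R=RRRR U=WBWB F=GWGW D=YGYG B=YBYB
After move 2 (F): F=GGWW U=WBOO R=WRBR D=RRYG L=OYOG
After move 3 (F): F=WGWG U=WBGY R=OROR D=BWYG L=OROR
Query 1: U[3] = Y
Query 2: L[0] = O
Query 3: U[2] = G
Query 4: F[0] = W
Query 5: F[1] = G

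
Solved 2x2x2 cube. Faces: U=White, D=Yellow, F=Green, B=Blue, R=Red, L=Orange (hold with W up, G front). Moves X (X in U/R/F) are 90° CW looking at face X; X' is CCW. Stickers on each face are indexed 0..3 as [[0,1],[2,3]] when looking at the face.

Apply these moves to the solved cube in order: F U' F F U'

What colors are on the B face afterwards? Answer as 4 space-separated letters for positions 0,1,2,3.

After move 1 (F): F=GGGG U=WWOO R=WRWR D=RRYY L=OYOY
After move 2 (U'): U=WOWO F=OYGG R=GGWR B=WRBB L=BBOY
After move 3 (F): F=GOGY U=WOYB R=WGOR D=WGYY L=BROR
After move 4 (F): F=GGYO U=WORR R=YGBR D=OWYY L=BWOG
After move 5 (U'): U=ORWR F=BWYO R=GGBR B=YGBB L=WROG
Query: B face = YGBB

Answer: Y G B B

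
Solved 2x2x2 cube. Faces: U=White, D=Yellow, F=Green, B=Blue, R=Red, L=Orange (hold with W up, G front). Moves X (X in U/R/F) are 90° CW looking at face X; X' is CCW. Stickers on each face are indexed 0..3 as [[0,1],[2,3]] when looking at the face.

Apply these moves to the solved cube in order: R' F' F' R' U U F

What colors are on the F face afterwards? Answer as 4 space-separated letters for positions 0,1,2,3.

After move 1 (R'): R=RRRR U=WBWB F=GWGW D=YGYG B=YBYB
After move 2 (F'): F=WWGG U=WBRR R=GRYR D=OOYG L=OBOW
After move 3 (F'): F=WGWG U=WBGY R=OROR D=BWYG L=OROR
After move 4 (R'): R=RROO U=WYGY F=WBWY D=BGYG B=GBWB
After move 5 (U): U=GWYY F=RRWY R=GBOO B=ORWB L=WBOR
After move 6 (U): U=YGYW F=GBWY R=OROO B=WBWB L=RROR
After move 7 (F): F=WGYB U=YGRR R=YRWO D=OOYG L=RBOG
Query: F face = WGYB

Answer: W G Y B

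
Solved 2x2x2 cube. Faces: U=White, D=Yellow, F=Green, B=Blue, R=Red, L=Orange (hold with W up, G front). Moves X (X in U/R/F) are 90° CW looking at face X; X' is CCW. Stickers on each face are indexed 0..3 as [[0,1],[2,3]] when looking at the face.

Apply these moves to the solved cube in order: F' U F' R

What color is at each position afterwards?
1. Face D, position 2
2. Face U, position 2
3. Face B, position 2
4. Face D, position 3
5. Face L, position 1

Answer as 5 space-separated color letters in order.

Answer: Y B W O W

Derivation:
After move 1 (F'): F=GGGG U=WWRR R=YRYR D=OOYY L=OWOW
After move 2 (U): U=RWRW F=YRGG R=BBYR B=OWBB L=GGOW
After move 3 (F'): F=RGYG U=RWBY R=OBOR D=GWYY L=GWOR
After move 4 (R): R=OORB U=RGBG F=RWYY D=GBYO B=YWWB
Query 1: D[2] = Y
Query 2: U[2] = B
Query 3: B[2] = W
Query 4: D[3] = O
Query 5: L[1] = W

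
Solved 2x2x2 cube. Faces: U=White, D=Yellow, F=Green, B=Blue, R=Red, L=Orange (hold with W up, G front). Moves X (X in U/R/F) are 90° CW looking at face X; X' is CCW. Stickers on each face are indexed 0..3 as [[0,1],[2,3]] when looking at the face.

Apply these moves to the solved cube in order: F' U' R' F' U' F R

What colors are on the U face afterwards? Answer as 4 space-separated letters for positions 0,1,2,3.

After move 1 (F'): F=GGGG U=WWRR R=YRYR D=OOYY L=OWOW
After move 2 (U'): U=WRWR F=OWGG R=GGYR B=YRBB L=BBOW
After move 3 (R'): R=GRGY U=WBWY F=ORGR D=OWYG B=YROB
After move 4 (F'): F=RROG U=WBGG R=WROY D=BWYG L=BYOW
After move 5 (U'): U=BGWG F=BYOG R=RROY B=WROB L=YROW
After move 6 (F): F=OBGY U=BGWR R=WRGY D=ORYG L=YBOW
After move 7 (R): R=GWYR U=BBWY F=ORGG D=OOYW B=RRGB
Query: U face = BBWY

Answer: B B W Y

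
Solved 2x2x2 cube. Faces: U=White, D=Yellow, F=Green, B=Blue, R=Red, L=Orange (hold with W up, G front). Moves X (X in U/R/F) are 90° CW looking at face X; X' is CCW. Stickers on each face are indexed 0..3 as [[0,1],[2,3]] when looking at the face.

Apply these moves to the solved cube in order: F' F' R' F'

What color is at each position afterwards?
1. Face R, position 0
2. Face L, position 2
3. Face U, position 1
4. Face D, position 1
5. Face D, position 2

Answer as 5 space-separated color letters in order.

Answer: G O B R Y

Derivation:
After move 1 (F'): F=GGGG U=WWRR R=YRYR D=OOYY L=OWOW
After move 2 (F'): F=GGGG U=WWYY R=OROR D=WWYY L=OROR
After move 3 (R'): R=RROO U=WBYB F=GWGY D=WGYG B=YBWB
After move 4 (F'): F=WYGG U=WBRO R=GRWO D=RRYG L=OBOY
Query 1: R[0] = G
Query 2: L[2] = O
Query 3: U[1] = B
Query 4: D[1] = R
Query 5: D[2] = Y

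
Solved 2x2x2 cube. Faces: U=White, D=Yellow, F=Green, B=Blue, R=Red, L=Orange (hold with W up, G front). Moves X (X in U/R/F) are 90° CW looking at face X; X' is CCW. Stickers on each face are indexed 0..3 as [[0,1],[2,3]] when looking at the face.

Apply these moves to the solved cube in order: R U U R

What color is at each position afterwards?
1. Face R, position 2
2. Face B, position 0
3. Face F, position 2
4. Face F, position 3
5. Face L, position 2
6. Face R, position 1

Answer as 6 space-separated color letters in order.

Answer: R W G B O O

Derivation:
After move 1 (R): R=RRRR U=WGWG F=GYGY D=YBYB B=WBWB
After move 2 (U): U=WWGG F=RRGY R=WBRR B=OOWB L=GYOO
After move 3 (U): U=GWGW F=WBGY R=OORR B=GYWB L=RROO
After move 4 (R): R=RORO U=GBGY F=WBGB D=YWYG B=WYWB
Query 1: R[2] = R
Query 2: B[0] = W
Query 3: F[2] = G
Query 4: F[3] = B
Query 5: L[2] = O
Query 6: R[1] = O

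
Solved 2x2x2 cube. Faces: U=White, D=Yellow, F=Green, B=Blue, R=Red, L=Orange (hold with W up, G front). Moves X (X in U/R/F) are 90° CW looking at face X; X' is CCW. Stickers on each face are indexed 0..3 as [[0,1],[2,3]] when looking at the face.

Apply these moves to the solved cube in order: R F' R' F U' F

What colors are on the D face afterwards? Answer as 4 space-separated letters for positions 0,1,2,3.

After move 1 (R): R=RRRR U=WGWG F=GYGY D=YBYB B=WBWB
After move 2 (F'): F=YYGG U=WGRR R=BRYR D=OOYB L=OGOW
After move 3 (R'): R=RRBY U=WWRW F=YGGR D=OYYG B=BBOB
After move 4 (F): F=GYRG U=WWWG R=RRWY D=BRYG L=OOOY
After move 5 (U'): U=WGWW F=OORG R=GYWY B=RROB L=BBOY
After move 6 (F): F=ROGO U=WGYB R=WYWY D=WGYG L=BBOR
Query: D face = WGYG

Answer: W G Y G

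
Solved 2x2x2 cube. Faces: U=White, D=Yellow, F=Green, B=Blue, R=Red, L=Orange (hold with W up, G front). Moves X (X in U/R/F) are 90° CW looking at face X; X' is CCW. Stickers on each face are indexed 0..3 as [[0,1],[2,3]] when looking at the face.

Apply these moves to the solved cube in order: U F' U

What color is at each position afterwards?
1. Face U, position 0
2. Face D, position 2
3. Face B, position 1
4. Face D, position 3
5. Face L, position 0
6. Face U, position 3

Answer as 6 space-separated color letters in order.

Answer: B Y W Y R W

Derivation:
After move 1 (U): U=WWWW F=RRGG R=BBRR B=OOBB L=GGOO
After move 2 (F'): F=RGRG U=WWBR R=YBYR D=GOYY L=GWOW
After move 3 (U): U=BWRW F=YBRG R=OOYR B=GWBB L=RGOW
Query 1: U[0] = B
Query 2: D[2] = Y
Query 3: B[1] = W
Query 4: D[3] = Y
Query 5: L[0] = R
Query 6: U[3] = W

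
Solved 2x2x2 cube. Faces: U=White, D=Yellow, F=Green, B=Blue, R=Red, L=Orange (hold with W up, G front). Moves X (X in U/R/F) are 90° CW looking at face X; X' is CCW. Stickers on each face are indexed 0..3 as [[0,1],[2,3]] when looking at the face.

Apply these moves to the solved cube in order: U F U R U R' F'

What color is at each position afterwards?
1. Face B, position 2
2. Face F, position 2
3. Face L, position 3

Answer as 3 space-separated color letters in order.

Answer: B W R

Derivation:
After move 1 (U): U=WWWW F=RRGG R=BBRR B=OOBB L=GGOO
After move 2 (F): F=GRGR U=WWOG R=WBWR D=RBYY L=GYOY
After move 3 (U): U=OWGW F=WBGR R=OOWR B=GYBB L=GROY
After move 4 (R): R=WORO U=OBGR F=WBGY D=RBYG B=WYWB
After move 5 (U): U=GORB F=WOGY R=WYRO B=GRWB L=WBOY
After move 6 (R'): R=YOWR U=GWRG F=WOGB D=ROYY B=GRBB
After move 7 (F'): F=OBWG U=GWYW R=OORR D=BYYY L=WGOR
Query 1: B[2] = B
Query 2: F[2] = W
Query 3: L[3] = R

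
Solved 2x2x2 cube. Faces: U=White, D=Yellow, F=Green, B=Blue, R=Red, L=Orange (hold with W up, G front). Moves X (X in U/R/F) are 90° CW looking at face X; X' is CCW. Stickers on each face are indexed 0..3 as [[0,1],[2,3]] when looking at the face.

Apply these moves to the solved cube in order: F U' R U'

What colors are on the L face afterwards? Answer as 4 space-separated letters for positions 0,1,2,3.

Answer: O R O Y

Derivation:
After move 1 (F): F=GGGG U=WWOO R=WRWR D=RRYY L=OYOY
After move 2 (U'): U=WOWO F=OYGG R=GGWR B=WRBB L=BBOY
After move 3 (R): R=WGRG U=WYWG F=ORGY D=RBYW B=OROB
After move 4 (U'): U=YGWW F=BBGY R=ORRG B=WGOB L=OROY
Query: L face = OROY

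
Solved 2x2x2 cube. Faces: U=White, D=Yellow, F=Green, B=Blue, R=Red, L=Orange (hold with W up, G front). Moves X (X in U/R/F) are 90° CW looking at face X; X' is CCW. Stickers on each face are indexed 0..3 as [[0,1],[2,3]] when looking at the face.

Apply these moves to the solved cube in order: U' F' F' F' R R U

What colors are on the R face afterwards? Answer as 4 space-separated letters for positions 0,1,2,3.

After move 1 (U'): U=WWWW F=OOGG R=GGRR B=RRBB L=BBOO
After move 2 (F'): F=OGOG U=WWGR R=YGYR D=BOYY L=BWOW
After move 3 (F'): F=GGOO U=WWYY R=OGBR D=WWYY L=BROG
After move 4 (F'): F=GOGO U=WWOB R=WGWR D=RGYY L=BYOY
After move 5 (R): R=WWRG U=WOOO F=GGGY D=RBYR B=BRWB
After move 6 (R): R=RWGW U=WGOY F=GBGR D=RWYB B=OROB
After move 7 (U): U=OWYG F=RWGR R=ORGW B=BYOB L=GBOY
Query: R face = ORGW

Answer: O R G W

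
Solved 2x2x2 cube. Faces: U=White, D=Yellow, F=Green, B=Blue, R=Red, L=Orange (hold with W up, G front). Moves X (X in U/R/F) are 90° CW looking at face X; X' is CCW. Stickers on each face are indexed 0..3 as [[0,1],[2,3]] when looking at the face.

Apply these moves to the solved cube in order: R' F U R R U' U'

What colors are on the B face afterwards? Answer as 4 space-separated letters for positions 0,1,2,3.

Answer: W Y R B

Derivation:
After move 1 (R'): R=RRRR U=WBWB F=GWGW D=YGYG B=YBYB
After move 2 (F): F=GGWW U=WBOO R=WRBR D=RRYG L=OYOG
After move 3 (U): U=OWOB F=WRWW R=YBBR B=OYYB L=GGOG
After move 4 (R): R=BYRB U=OROW F=WRWG D=RYYO B=BYWB
After move 5 (R): R=RBBY U=OROG F=WYWO D=RWYB B=WYRB
After move 6 (U'): U=RGOO F=GGWO R=WYBY B=RBRB L=WYOG
After move 7 (U'): U=GORO F=WYWO R=GGBY B=WYRB L=RBOG
Query: B face = WYRB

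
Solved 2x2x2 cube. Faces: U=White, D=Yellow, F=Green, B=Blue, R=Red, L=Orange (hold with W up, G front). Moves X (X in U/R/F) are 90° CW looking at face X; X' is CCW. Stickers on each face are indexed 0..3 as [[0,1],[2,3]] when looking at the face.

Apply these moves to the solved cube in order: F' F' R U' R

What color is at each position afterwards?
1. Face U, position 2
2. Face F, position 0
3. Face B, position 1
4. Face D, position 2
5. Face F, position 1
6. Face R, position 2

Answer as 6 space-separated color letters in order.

After move 1 (F'): F=GGGG U=WWRR R=YRYR D=OOYY L=OWOW
After move 2 (F'): F=GGGG U=WWYY R=OROR D=WWYY L=OROR
After move 3 (R): R=OORR U=WGYG F=GWGY D=WBYB B=YBWB
After move 4 (U'): U=GGWY F=ORGY R=GWRR B=OOWB L=YBOR
After move 5 (R): R=RGRW U=GRWY F=OBGB D=WWYO B=YOGB
Query 1: U[2] = W
Query 2: F[0] = O
Query 3: B[1] = O
Query 4: D[2] = Y
Query 5: F[1] = B
Query 6: R[2] = R

Answer: W O O Y B R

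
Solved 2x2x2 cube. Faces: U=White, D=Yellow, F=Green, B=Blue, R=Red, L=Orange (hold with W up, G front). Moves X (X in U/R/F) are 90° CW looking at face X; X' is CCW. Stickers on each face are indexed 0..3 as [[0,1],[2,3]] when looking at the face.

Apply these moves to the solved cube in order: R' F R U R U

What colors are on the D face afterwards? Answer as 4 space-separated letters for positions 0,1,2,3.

Answer: R B Y O

Derivation:
After move 1 (R'): R=RRRR U=WBWB F=GWGW D=YGYG B=YBYB
After move 2 (F): F=GGWW U=WBOO R=WRBR D=RRYG L=OYOG
After move 3 (R): R=BWRR U=WGOW F=GRWG D=RYYY B=OBBB
After move 4 (U): U=OWWG F=BWWG R=OBRR B=OYBB L=GROG
After move 5 (R): R=RORB U=OWWG F=BYWY D=RBYO B=GYWB
After move 6 (U): U=WOGW F=ROWY R=GYRB B=GRWB L=BYOG
Query: D face = RBYO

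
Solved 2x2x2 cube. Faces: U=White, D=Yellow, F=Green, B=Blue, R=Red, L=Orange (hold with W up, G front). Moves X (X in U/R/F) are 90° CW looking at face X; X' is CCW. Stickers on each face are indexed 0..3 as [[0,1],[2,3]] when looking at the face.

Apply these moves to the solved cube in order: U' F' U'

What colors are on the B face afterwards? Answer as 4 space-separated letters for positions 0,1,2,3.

Answer: Y G B B

Derivation:
After move 1 (U'): U=WWWW F=OOGG R=GGRR B=RRBB L=BBOO
After move 2 (F'): F=OGOG U=WWGR R=YGYR D=BOYY L=BWOW
After move 3 (U'): U=WRWG F=BWOG R=OGYR B=YGBB L=RROW
Query: B face = YGBB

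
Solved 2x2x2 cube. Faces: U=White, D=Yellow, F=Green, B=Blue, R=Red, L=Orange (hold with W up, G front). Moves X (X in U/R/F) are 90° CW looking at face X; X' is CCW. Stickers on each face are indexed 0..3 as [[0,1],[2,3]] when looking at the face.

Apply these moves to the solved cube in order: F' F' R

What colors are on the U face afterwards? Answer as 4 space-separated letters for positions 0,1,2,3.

After move 1 (F'): F=GGGG U=WWRR R=YRYR D=OOYY L=OWOW
After move 2 (F'): F=GGGG U=WWYY R=OROR D=WWYY L=OROR
After move 3 (R): R=OORR U=WGYG F=GWGY D=WBYB B=YBWB
Query: U face = WGYG

Answer: W G Y G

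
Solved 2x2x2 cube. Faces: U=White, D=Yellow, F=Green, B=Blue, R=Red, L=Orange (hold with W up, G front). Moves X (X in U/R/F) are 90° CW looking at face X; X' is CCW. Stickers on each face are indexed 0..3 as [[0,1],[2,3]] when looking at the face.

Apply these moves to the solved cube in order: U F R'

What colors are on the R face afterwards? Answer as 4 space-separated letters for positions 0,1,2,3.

Answer: B R W W

Derivation:
After move 1 (U): U=WWWW F=RRGG R=BBRR B=OOBB L=GGOO
After move 2 (F): F=GRGR U=WWOG R=WBWR D=RBYY L=GYOY
After move 3 (R'): R=BRWW U=WBOO F=GWGG D=RRYR B=YOBB
Query: R face = BRWW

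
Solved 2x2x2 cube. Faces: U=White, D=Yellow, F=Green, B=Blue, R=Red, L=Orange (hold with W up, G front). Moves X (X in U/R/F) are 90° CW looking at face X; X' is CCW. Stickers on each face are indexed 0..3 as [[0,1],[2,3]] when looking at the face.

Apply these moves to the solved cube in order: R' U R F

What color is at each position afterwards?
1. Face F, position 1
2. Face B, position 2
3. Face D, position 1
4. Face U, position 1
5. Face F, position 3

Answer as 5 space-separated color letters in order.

After move 1 (R'): R=RRRR U=WBWB F=GWGW D=YGYG B=YBYB
After move 2 (U): U=WWBB F=RRGW R=YBRR B=OOYB L=GWOO
After move 3 (R): R=RYRB U=WRBW F=RGGG D=YYYO B=BOWB
After move 4 (F): F=GRGG U=WROW R=BYWB D=RRYO L=GYOY
Query 1: F[1] = R
Query 2: B[2] = W
Query 3: D[1] = R
Query 4: U[1] = R
Query 5: F[3] = G

Answer: R W R R G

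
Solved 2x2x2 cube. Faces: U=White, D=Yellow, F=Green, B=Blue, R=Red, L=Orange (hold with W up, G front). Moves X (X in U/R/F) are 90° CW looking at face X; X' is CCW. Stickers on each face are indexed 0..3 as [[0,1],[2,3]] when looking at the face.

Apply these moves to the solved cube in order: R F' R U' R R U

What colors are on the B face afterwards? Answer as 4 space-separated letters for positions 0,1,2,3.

After move 1 (R): R=RRRR U=WGWG F=GYGY D=YBYB B=WBWB
After move 2 (F'): F=YYGG U=WGRR R=BRYR D=OOYB L=OGOW
After move 3 (R): R=YBRR U=WYRG F=YOGB D=OWYW B=RBGB
After move 4 (U'): U=YGWR F=OGGB R=YORR B=YBGB L=RBOW
After move 5 (R): R=RYRO U=YGWB F=OWGW D=OGYY B=RBGB
After move 6 (R): R=RROY U=YWWW F=OGGY D=OGYR B=BBGB
After move 7 (U): U=WYWW F=RRGY R=BBOY B=RBGB L=OGOW
Query: B face = RBGB

Answer: R B G B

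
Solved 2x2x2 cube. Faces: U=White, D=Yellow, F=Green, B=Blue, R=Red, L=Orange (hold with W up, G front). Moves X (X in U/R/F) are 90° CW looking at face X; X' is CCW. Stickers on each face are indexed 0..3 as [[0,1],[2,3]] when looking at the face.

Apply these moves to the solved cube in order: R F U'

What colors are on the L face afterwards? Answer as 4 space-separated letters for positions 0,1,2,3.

After move 1 (R): R=RRRR U=WGWG F=GYGY D=YBYB B=WBWB
After move 2 (F): F=GGYY U=WGOO R=WRGR D=RRYB L=OYOB
After move 3 (U'): U=GOWO F=OYYY R=GGGR B=WRWB L=WBOB
Query: L face = WBOB

Answer: W B O B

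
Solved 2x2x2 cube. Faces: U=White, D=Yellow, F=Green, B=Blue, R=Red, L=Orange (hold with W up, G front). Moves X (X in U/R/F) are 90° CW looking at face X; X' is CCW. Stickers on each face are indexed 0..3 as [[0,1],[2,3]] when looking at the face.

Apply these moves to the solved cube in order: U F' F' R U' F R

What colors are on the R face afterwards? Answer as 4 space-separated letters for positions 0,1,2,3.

After move 1 (U): U=WWWW F=RRGG R=BBRR B=OOBB L=GGOO
After move 2 (F'): F=RGRG U=WWBR R=YBYR D=GOYY L=GWOW
After move 3 (F'): F=GGRR U=WWYY R=OBGR D=WWYY L=GROB
After move 4 (R): R=GORB U=WGYR F=GWRY D=WBYO B=YOWB
After move 5 (U'): U=GRWY F=GRRY R=GWRB B=GOWB L=YOOB
After move 6 (F): F=RGYR U=GRBO R=WWYB D=RGYO L=YWOB
After move 7 (R): R=YWBW U=GGBR F=RGYO D=RWYG B=OORB
Query: R face = YWBW

Answer: Y W B W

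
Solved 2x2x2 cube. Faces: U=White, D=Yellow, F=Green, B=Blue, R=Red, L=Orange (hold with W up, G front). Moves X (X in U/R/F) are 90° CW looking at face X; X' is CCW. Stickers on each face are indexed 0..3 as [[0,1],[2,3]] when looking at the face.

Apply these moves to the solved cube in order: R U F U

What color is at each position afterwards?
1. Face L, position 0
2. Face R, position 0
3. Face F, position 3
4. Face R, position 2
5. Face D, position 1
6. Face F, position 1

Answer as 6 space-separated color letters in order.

After move 1 (R): R=RRRR U=WGWG F=GYGY D=YBYB B=WBWB
After move 2 (U): U=WWGG F=RRGY R=WBRR B=OOWB L=GYOO
After move 3 (F): F=GRYR U=WWOY R=GBGR D=RWYB L=GYOB
After move 4 (U): U=OWYW F=GBYR R=OOGR B=GYWB L=GROB
Query 1: L[0] = G
Query 2: R[0] = O
Query 3: F[3] = R
Query 4: R[2] = G
Query 5: D[1] = W
Query 6: F[1] = B

Answer: G O R G W B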